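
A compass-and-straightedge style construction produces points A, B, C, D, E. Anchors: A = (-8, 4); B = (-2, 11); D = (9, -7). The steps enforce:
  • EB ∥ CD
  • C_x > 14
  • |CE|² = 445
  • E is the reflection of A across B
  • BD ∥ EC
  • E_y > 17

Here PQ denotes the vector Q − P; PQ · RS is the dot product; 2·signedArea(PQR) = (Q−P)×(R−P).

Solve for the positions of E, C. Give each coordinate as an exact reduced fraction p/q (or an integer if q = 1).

1. E_x = 4  [E is the reflection of A across B]
2. E_y = 18  [E is the reflection of A across B]
   → E = (4, 18)
3. C_x = 15  [EB ∥ CD ∩ BD ∥ EC]
4. C_y = 0  [EB ∥ CD ∩ BD ∥ EC]
   → C = (15, 0)

C = (15, 0)
E = (4, 18)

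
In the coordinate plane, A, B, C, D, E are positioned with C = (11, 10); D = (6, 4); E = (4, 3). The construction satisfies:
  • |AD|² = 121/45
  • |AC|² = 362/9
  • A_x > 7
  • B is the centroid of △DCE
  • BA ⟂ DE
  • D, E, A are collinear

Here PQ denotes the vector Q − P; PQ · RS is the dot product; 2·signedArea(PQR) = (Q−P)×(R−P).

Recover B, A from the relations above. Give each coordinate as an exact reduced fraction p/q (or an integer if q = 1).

A = (112/15, 71/15)
B = (7, 17/3)

1. B_x = 7  [B is the centroid of △DCE]
2. B_y = 17/3  [B is the centroid of △DCE]
   → B = (7, 17/3)
3. A_x = 112/15  [D, E, A are collinear ∩ BA ⟂ DE]
4. A_y = 71/15  [D, E, A are collinear ∩ BA ⟂ DE]
   → A = (112/15, 71/15)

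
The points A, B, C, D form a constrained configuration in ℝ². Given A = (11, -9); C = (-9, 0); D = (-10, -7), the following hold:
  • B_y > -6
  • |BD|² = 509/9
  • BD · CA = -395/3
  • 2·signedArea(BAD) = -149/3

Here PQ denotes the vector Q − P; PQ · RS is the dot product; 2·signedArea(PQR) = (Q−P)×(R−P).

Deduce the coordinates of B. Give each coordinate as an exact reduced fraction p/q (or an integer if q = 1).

B = (-8/3, -16/3)

1. B_x = -8/3  [BD · CA = -395/3 ∩ 2·signedArea(BAD) = -149/3]
2. B_y = -16/3  [BD · CA = -395/3 ∩ 2·signedArea(BAD) = -149/3]
   → B = (-8/3, -16/3)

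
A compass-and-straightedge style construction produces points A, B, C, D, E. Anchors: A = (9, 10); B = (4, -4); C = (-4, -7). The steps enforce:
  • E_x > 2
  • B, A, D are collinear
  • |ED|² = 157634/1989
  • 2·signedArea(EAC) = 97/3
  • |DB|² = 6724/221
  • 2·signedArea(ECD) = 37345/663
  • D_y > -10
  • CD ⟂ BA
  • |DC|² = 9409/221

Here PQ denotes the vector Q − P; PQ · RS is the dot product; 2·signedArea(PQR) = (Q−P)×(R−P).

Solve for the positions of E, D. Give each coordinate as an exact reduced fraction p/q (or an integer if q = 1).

1. D_x = 474/221  [B, A, D are collinear ∩ CD ⟂ BA]
2. D_y = -2032/221  [B, A, D are collinear ∩ CD ⟂ BA]
   → D = (474/221, -2032/221)
3. E_x = 3  [2·signedArea(ECD) = 37345/663 ∩ 2·signedArea(EAC) = 97/3]
4. E_y = -1/3  [2·signedArea(ECD) = 37345/663 ∩ 2·signedArea(EAC) = 97/3]
   → E = (3, -1/3)

D = (474/221, -2032/221)
E = (3, -1/3)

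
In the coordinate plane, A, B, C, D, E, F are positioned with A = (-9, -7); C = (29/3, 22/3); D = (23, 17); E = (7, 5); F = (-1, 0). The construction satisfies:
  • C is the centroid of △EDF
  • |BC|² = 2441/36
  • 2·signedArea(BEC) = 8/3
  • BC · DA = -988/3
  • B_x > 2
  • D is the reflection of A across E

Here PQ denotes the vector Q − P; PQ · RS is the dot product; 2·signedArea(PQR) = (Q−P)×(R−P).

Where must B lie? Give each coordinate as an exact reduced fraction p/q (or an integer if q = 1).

B = (3, 5/2)

1. B_x = 3  [BC · DA = -988/3 ∩ 2·signedArea(BEC) = 8/3]
2. B_y = 5/2  [BC · DA = -988/3 ∩ 2·signedArea(BEC) = 8/3]
   → B = (3, 5/2)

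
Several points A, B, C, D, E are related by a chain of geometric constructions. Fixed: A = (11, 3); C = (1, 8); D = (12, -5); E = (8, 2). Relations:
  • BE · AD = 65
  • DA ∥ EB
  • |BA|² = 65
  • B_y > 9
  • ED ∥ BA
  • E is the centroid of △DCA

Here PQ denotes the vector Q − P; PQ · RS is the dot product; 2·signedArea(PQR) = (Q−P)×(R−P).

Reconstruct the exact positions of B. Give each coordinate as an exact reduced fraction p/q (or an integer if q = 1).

1. B_x = 7  [ED ∥ BA ∩ DA ∥ EB]
2. B_y = 10  [ED ∥ BA ∩ DA ∥ EB]
   → B = (7, 10)

B = (7, 10)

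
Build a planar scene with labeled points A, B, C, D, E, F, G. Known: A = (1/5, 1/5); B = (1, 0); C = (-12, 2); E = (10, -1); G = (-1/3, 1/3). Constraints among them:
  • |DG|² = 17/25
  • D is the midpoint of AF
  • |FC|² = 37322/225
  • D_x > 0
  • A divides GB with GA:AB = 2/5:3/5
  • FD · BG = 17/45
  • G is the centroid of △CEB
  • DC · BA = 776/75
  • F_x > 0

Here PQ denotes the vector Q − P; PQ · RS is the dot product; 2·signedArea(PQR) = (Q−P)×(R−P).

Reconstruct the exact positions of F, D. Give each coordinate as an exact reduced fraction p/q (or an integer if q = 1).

1. D_x = 7/15  [line 4/5·x + -1/5·y + -26/75 = 0 ∩ |DG|² = 17/25]
2. D_y = 2/15  [line 4/5·x + -1/5·y + -26/75 = 0 ∩ |DG|² = 17/25]
   → D = (7/15, 2/15)
3. F_x = 11/15  [FD · BG = 17/45 ∩ D is the midpoint of AF]
4. F_y = 1/15  [FD · BG = 17/45 ∩ D is the midpoint of AF]
   → F = (11/15, 1/15)

D = (7/15, 2/15)
F = (11/15, 1/15)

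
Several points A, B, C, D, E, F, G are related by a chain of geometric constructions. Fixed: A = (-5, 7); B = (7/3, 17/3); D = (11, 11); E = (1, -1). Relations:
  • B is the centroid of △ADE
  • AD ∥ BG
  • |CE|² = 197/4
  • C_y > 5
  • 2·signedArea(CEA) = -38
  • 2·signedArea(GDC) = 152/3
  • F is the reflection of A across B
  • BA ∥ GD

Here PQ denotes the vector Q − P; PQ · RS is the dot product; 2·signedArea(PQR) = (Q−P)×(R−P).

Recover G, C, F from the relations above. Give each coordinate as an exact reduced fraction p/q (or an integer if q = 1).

1. G_x = 55/3  [BA ∥ GD ∩ AD ∥ BG]
2. G_y = 29/3  [BA ∥ GD ∩ AD ∥ BG]
   → G = (55/3, 29/3)
3. C_x = 1/2  [2·signedArea(CEA) = -38 ∩ 2·signedArea(GDC) = 152/3]
4. C_y = 6  [2·signedArea(CEA) = -38 ∩ 2·signedArea(GDC) = 152/3]
   → C = (1/2, 6)
5. F_x = 29/3  [F is the reflection of A across B]
6. F_y = 13/3  [F is the reflection of A across B]
   → F = (29/3, 13/3)

C = (1/2, 6)
F = (29/3, 13/3)
G = (55/3, 29/3)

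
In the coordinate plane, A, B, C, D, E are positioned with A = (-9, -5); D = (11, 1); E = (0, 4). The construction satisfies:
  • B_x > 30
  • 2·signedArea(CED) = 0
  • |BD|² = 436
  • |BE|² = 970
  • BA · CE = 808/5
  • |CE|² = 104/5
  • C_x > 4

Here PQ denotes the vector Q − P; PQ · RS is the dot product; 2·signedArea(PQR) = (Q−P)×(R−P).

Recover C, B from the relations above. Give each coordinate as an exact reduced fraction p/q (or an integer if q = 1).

1. C_x = 22/5  [line 3·x + 11·y + -44 = 0 ∩ |CE|² = 104/5]
2. C_y = 14/5  [line 3·x + 11·y + -44 = 0 ∩ |CE|² = 104/5]
   → C = (22/5, 14/5)
3. B_x = 31  [line 22/5·x + -6/5·y + -128 = 0 ∩ |BE|² = 970]
4. B_y = 7  [line 22/5·x + -6/5·y + -128 = 0 ∩ |BE|² = 970]
   → B = (31, 7)

B = (31, 7)
C = (22/5, 14/5)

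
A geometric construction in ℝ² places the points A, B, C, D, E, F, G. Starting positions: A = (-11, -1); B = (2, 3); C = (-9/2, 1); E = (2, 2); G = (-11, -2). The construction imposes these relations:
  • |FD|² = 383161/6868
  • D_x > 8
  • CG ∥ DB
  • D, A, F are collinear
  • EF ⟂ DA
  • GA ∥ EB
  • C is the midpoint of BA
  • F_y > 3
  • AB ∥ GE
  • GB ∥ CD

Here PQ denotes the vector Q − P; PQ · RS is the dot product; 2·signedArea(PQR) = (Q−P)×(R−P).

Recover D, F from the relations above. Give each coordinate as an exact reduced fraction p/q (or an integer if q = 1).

1. D_x = 17/2  [CG ∥ DB ∩ GB ∥ CD]
2. D_y = 6  [CG ∥ DB ∩ GB ∥ CD]
   → D = (17/2, 6)
3. F_x = 2524/1717  [D, A, F are collinear ∩ EF ⟂ DA]
4. F_y = 5969/1717  [D, A, F are collinear ∩ EF ⟂ DA]
   → F = (2524/1717, 5969/1717)

D = (17/2, 6)
F = (2524/1717, 5969/1717)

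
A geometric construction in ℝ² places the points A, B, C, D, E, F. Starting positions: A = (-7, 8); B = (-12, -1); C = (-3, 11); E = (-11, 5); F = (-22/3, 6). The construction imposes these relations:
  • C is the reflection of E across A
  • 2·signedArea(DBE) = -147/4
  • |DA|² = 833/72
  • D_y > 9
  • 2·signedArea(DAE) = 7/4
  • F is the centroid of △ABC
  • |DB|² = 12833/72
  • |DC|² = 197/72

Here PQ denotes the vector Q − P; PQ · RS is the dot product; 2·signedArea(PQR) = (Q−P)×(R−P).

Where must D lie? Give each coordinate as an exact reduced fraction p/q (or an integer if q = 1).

D = (-49/12, 39/4)

1. D_x = -49/12  [2·signedArea(DBE) = -147/4 ∩ 2·signedArea(DAE) = 7/4]
2. D_y = 39/4  [2·signedArea(DBE) = -147/4 ∩ 2·signedArea(DAE) = 7/4]
   → D = (-49/12, 39/4)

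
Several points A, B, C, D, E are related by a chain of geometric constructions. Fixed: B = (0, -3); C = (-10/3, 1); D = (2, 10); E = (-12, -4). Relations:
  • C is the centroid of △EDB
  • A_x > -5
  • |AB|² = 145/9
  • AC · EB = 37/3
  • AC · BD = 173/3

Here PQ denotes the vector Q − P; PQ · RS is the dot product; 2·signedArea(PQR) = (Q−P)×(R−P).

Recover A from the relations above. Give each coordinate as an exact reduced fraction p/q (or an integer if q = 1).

A = (-4, -10/3)

1. A_x = -4  [AC · BD = 173/3 ∩ AC · EB = 37/3]
2. A_y = -10/3  [AC · BD = 173/3 ∩ AC · EB = 37/3]
   → A = (-4, -10/3)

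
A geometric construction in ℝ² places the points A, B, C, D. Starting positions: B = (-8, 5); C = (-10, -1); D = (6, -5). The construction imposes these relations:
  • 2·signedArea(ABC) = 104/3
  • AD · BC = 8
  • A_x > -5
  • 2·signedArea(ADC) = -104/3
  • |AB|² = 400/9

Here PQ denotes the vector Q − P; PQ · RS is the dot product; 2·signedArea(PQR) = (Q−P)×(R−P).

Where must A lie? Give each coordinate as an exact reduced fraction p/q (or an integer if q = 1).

1. A_x = -4  [2·signedArea(ADC) = -104/3 ∩ 2·signedArea(ABC) = 104/3]
2. A_y = -1/3  [2·signedArea(ADC) = -104/3 ∩ 2·signedArea(ABC) = 104/3]
   → A = (-4, -1/3)

A = (-4, -1/3)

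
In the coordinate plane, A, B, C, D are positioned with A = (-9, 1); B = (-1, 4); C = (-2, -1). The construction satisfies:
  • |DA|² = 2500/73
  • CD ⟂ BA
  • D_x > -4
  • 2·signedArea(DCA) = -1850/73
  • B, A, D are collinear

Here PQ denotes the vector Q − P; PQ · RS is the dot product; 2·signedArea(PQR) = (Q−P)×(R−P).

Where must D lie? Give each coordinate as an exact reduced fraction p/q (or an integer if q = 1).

1. D_x = -257/73  [B, A, D are collinear ∩ CD ⟂ BA]
2. D_y = 223/73  [B, A, D are collinear ∩ CD ⟂ BA]
   → D = (-257/73, 223/73)

D = (-257/73, 223/73)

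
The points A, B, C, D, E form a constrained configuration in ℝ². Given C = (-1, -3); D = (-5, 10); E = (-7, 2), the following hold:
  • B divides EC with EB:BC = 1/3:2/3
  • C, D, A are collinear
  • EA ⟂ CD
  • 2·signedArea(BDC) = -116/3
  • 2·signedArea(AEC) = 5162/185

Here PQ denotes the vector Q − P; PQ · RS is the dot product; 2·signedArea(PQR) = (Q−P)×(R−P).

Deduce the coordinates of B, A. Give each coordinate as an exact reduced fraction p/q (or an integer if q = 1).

A = (-541/185, 602/185)
B = (-5, 1/3)

1. B_x = -5  [B divides EC with EB:BC = 1/3:2/3]
2. B_y = 1/3  [B divides EC with EB:BC = 1/3:2/3]
   → B = (-5, 1/3)
3. A_x = -541/185  [C, D, A are collinear ∩ EA ⟂ CD]
4. A_y = 602/185  [C, D, A are collinear ∩ EA ⟂ CD]
   → A = (-541/185, 602/185)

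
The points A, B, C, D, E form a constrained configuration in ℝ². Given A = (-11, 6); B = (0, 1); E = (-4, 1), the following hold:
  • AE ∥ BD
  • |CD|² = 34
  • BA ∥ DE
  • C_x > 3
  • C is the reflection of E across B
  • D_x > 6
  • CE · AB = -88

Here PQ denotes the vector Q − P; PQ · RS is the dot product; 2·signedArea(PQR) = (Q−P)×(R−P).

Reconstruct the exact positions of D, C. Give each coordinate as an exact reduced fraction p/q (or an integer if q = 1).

C = (4, 1)
D = (7, -4)

1. D_x = 7  [BA ∥ DE ∩ AE ∥ BD]
2. D_y = -4  [BA ∥ DE ∩ AE ∥ BD]
   → D = (7, -4)
3. C_x = 4  [C is the reflection of E across B]
4. C_y = 1  [C is the reflection of E across B]
   → C = (4, 1)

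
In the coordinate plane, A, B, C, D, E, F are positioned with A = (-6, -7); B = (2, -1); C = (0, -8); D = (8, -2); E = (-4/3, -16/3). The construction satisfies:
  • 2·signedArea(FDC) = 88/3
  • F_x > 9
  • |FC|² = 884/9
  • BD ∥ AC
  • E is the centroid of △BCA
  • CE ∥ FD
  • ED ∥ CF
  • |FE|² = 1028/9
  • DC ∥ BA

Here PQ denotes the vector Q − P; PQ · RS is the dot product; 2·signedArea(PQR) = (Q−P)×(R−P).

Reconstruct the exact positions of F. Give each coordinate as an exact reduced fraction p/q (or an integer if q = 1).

1. F_x = 28/3  [CE ∥ FD ∩ ED ∥ CF]
2. F_y = -14/3  [CE ∥ FD ∩ ED ∥ CF]
   → F = (28/3, -14/3)

F = (28/3, -14/3)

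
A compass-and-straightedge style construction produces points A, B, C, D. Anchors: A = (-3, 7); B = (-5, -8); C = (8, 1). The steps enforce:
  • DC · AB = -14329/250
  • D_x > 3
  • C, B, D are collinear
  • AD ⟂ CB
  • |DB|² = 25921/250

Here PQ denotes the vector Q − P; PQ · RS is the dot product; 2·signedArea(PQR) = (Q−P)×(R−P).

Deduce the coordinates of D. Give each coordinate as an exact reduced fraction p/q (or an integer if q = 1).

D = (843/250, -551/250)

1. D_x = 843/250  [C, B, D are collinear ∩ AD ⟂ CB]
2. D_y = -551/250  [C, B, D are collinear ∩ AD ⟂ CB]
   → D = (843/250, -551/250)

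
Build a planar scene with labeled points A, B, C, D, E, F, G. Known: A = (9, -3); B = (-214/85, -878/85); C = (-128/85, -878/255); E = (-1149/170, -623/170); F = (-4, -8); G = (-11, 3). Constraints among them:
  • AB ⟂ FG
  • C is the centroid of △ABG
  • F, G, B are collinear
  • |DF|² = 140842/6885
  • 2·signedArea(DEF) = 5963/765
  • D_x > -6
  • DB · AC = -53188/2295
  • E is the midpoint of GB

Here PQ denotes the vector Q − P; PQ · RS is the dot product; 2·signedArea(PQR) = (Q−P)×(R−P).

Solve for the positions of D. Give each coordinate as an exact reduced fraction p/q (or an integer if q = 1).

1. D_x = -1277/255  [DB · AC = -53188/2295 ∩ 2·signedArea(DEF) = 5963/765]
2. D_y = -2747/765  [DB · AC = -53188/2295 ∩ 2·signedArea(DEF) = 5963/765]
   → D = (-1277/255, -2747/765)

D = (-1277/255, -2747/765)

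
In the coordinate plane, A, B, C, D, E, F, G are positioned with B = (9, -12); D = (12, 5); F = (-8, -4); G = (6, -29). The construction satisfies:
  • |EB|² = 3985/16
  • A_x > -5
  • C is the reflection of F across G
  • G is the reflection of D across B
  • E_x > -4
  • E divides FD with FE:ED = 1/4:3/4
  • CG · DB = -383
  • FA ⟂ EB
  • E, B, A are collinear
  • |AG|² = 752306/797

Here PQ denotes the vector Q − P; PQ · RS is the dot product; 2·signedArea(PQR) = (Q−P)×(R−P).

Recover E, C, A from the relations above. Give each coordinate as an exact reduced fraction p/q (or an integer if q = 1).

1. E_x = -3  [E divides FD with FE:ED = 1/4:3/4]
2. E_y = -7/4  [E divides FD with FE:ED = 1/4:3/4]
   → E = (-3, -7/4)
3. C_x = 20  [C is the reflection of F across G]
4. C_y = -54  [C is the reflection of F across G]
   → C = (20, -54)
5. A_x = -19047/3985  [E, B, A are collinear ∩ FA ⟂ EB]
6. A_y = -916/3985  [E, B, A are collinear ∩ FA ⟂ EB]
   → A = (-19047/3985, -916/3985)

A = (-19047/3985, -916/3985)
C = (20, -54)
E = (-3, -7/4)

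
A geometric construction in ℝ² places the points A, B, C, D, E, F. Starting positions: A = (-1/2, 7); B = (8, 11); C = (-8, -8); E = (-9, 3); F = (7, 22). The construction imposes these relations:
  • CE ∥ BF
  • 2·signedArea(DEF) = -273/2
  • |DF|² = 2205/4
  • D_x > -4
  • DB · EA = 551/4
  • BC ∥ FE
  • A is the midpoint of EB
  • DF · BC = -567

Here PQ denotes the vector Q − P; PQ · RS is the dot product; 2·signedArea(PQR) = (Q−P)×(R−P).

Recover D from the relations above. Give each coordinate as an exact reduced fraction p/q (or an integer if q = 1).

1. D_x = -7/2  [DB · EA = 551/4 ∩ 2·signedArea(DEF) = -273/2]
2. D_y = 1  [DB · EA = 551/4 ∩ 2·signedArea(DEF) = -273/2]
   → D = (-7/2, 1)

D = (-7/2, 1)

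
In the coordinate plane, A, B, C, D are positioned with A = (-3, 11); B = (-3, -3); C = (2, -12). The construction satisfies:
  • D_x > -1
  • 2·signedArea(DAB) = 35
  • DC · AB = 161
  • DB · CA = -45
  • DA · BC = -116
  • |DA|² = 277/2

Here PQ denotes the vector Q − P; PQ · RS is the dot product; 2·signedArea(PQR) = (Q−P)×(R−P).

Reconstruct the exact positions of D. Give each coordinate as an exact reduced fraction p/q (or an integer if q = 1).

1. D_x = -1/2  [2·signedArea(DAB) = 35 ∩ DA · BC = -116]
2. D_y = -1/2  [2·signedArea(DAB) = 35 ∩ DA · BC = -116]
   → D = (-1/2, -1/2)

D = (-1/2, -1/2)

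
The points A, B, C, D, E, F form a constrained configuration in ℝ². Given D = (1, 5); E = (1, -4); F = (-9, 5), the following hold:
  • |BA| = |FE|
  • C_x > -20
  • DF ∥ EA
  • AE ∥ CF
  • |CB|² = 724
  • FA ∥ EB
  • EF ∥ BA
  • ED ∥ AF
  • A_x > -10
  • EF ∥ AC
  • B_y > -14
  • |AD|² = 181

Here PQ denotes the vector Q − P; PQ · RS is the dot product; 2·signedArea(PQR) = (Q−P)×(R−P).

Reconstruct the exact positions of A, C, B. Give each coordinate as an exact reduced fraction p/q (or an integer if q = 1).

A = (-9, -4)
B = (1, -13)
C = (-19, 5)

1. A_x = -9  [ED ∥ AF ∩ DF ∥ EA]
2. A_y = -4  [ED ∥ AF ∩ DF ∥ EA]
   → A = (-9, -4)
3. C_x = -19  [AE ∥ CF ∩ EF ∥ AC]
4. C_y = 5  [AE ∥ CF ∩ EF ∥ AC]
   → C = (-19, 5)
5. B_x = 1  [EF ∥ BA ∩ FA ∥ EB]
6. B_y = -13  [EF ∥ BA ∩ FA ∥ EB]
   → B = (1, -13)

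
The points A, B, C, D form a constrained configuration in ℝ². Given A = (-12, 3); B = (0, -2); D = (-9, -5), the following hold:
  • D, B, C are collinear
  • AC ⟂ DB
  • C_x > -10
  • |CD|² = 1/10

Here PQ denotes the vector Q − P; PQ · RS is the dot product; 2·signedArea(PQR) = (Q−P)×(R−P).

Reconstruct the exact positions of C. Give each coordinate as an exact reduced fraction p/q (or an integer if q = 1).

C = (-93/10, -51/10)

1. C_x = -93/10  [D, B, C are collinear ∩ AC ⟂ DB]
2. C_y = -51/10  [D, B, C are collinear ∩ AC ⟂ DB]
   → C = (-93/10, -51/10)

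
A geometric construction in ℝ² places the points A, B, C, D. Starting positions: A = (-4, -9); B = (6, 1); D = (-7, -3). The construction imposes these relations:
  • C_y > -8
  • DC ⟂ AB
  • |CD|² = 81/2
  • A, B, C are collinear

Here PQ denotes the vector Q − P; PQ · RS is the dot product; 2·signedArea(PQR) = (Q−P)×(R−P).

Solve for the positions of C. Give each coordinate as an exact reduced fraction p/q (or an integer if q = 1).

1. C_x = -5/2  [A, B, C are collinear ∩ DC ⟂ AB]
2. C_y = -15/2  [A, B, C are collinear ∩ DC ⟂ AB]
   → C = (-5/2, -15/2)

C = (-5/2, -15/2)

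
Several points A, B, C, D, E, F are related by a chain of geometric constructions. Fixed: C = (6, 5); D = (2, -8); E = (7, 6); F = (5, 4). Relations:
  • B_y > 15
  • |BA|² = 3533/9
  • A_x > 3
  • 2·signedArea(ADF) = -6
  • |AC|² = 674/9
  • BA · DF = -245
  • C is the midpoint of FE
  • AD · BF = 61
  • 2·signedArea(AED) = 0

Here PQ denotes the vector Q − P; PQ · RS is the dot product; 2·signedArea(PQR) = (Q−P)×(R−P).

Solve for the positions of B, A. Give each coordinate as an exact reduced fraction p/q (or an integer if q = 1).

A = (11/3, -10/3)
B = (8, 16)

1. A_x = 11/3  [2·signedArea(AED) = 0 ∩ 2·signedArea(ADF) = -6]
2. A_y = -10/3  [2·signedArea(AED) = 0 ∩ 2·signedArea(ADF) = -6]
   → A = (11/3, -10/3)
3. B_x = 8  [BA · DF = -245 ∩ AD · BF = 61]
4. B_y = 16  [BA · DF = -245 ∩ AD · BF = 61]
   → B = (8, 16)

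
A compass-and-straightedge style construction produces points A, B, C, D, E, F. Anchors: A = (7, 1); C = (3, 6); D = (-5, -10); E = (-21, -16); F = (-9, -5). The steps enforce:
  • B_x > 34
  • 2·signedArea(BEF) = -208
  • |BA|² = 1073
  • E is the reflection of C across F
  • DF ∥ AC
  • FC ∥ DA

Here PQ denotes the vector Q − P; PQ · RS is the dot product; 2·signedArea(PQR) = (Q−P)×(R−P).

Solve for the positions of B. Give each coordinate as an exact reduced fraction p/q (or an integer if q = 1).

1. B_x = 35  [line -11·x + 12·y + 169 = 0 ∩ |BA|² = 1073]
2. B_y = 18  [line -11·x + 12·y + 169 = 0 ∩ |BA|² = 1073]
   → B = (35, 18)

B = (35, 18)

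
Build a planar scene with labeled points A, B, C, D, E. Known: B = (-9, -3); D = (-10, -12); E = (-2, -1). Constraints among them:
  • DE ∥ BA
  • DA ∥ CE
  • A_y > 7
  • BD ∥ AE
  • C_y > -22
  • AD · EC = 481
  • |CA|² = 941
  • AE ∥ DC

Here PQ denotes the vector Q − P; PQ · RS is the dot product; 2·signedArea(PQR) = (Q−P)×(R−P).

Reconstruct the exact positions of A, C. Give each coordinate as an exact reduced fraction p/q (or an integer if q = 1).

1. A_x = -1  [BD ∥ AE ∩ DE ∥ BA]
2. A_y = 8  [BD ∥ AE ∩ DE ∥ BA]
   → A = (-1, 8)
3. C_x = -11  [DA ∥ CE ∩ AE ∥ DC]
4. C_y = -21  [DA ∥ CE ∩ AE ∥ DC]
   → C = (-11, -21)

A = (-1, 8)
C = (-11, -21)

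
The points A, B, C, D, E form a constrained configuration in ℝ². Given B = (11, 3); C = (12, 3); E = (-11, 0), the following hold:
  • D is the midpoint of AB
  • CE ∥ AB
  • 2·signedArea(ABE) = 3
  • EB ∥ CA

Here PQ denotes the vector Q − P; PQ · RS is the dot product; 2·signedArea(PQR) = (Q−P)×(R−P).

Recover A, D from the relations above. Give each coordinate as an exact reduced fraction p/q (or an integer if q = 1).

1. A_x = 34  [CE ∥ AB ∩ EB ∥ CA]
2. A_y = 6  [CE ∥ AB ∩ EB ∥ CA]
   → A = (34, 6)
3. D_x = 45/2  [D is the midpoint of AB]
4. D_y = 9/2  [D is the midpoint of AB]
   → D = (45/2, 9/2)

A = (34, 6)
D = (45/2, 9/2)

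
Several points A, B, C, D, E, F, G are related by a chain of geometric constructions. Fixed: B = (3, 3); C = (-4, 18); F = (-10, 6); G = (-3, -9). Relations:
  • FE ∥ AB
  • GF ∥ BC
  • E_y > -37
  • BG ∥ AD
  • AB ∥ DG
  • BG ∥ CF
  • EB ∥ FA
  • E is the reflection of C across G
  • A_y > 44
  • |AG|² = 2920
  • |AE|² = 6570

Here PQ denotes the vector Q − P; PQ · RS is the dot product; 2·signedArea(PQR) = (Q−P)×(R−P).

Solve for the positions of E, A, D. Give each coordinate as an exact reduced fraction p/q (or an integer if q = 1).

1. E_x = -2  [E is the reflection of C across G]
2. E_y = -36  [E is the reflection of C across G]
   → E = (-2, -36)
3. A_x = -5  [FE ∥ AB ∩ EB ∥ FA]
4. A_y = 45  [FE ∥ AB ∩ EB ∥ FA]
   → A = (-5, 45)
5. D_x = -11  [AB ∥ DG ∩ BG ∥ AD]
6. D_y = 33  [AB ∥ DG ∩ BG ∥ AD]
   → D = (-11, 33)

A = (-5, 45)
D = (-11, 33)
E = (-2, -36)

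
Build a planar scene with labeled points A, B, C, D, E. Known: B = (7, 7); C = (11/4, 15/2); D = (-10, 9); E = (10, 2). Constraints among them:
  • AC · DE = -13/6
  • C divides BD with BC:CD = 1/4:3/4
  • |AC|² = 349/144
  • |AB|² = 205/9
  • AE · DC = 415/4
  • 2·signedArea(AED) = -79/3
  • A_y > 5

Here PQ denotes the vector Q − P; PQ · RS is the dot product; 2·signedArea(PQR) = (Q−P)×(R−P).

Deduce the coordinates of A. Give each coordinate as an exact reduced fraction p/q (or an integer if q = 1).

1. A_x = 7/3  [2·signedArea(AED) = -79/3 ∩ AE · DC = 415/4]
2. A_y = 6  [2·signedArea(AED) = -79/3 ∩ AE · DC = 415/4]
   → A = (7/3, 6)

A = (7/3, 6)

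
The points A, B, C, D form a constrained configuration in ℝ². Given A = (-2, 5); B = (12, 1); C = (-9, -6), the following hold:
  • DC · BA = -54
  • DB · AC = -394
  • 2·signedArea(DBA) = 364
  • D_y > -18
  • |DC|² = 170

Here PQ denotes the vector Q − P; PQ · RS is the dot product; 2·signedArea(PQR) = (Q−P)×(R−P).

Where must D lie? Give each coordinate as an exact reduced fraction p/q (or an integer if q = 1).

1. D_x = -16  [DC · BA = -54 ∩ 2·signedArea(DBA) = 364]
2. D_y = -17  [DC · BA = -54 ∩ 2·signedArea(DBA) = 364]
   → D = (-16, -17)

D = (-16, -17)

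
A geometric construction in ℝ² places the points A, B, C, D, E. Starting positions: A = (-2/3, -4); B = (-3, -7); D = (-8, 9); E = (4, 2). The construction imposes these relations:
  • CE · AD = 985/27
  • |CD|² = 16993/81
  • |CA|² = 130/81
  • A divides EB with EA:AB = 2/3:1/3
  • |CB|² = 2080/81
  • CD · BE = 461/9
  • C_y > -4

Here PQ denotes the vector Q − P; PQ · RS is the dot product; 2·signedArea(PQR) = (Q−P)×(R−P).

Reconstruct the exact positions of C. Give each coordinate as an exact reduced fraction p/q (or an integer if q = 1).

C = (1/9, -3)

1. C_x = 1/9  [CE · AD = 985/27 ∩ CD · BE = 461/9]
2. C_y = -3  [CE · AD = 985/27 ∩ CD · BE = 461/9]
   → C = (1/9, -3)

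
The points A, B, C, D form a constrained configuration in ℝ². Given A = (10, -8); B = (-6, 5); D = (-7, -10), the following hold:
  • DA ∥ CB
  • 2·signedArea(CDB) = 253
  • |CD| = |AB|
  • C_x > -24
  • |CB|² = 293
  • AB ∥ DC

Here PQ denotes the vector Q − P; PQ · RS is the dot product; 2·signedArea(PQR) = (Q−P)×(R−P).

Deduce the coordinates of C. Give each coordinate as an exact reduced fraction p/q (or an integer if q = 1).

1. C_x = -23  [DA ∥ CB ∩ AB ∥ DC]
2. C_y = 3  [DA ∥ CB ∩ AB ∥ DC]
   → C = (-23, 3)

C = (-23, 3)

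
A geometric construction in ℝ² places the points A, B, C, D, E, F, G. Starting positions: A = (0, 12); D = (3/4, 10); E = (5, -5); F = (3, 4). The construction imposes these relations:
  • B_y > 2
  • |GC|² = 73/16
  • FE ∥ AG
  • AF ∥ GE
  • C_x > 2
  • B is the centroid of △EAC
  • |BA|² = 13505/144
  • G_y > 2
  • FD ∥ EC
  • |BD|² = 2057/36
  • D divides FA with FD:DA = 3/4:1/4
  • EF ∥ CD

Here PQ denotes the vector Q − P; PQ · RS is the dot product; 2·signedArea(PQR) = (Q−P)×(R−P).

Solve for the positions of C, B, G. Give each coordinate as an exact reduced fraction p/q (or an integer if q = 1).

1. C_x = 11/4  [EF ∥ CD ∩ FD ∥ EC]
2. C_y = 1  [EF ∥ CD ∩ FD ∥ EC]
   → C = (11/4, 1)
3. B_x = 31/12  [B is the centroid of △EAC]
4. B_y = 8/3  [B is the centroid of △EAC]
   → B = (31/12, 8/3)
5. G_x = 2  [AF ∥ GE ∩ FE ∥ AG]
6. G_y = 3  [AF ∥ GE ∩ FE ∥ AG]
   → G = (2, 3)

B = (31/12, 8/3)
C = (11/4, 1)
G = (2, 3)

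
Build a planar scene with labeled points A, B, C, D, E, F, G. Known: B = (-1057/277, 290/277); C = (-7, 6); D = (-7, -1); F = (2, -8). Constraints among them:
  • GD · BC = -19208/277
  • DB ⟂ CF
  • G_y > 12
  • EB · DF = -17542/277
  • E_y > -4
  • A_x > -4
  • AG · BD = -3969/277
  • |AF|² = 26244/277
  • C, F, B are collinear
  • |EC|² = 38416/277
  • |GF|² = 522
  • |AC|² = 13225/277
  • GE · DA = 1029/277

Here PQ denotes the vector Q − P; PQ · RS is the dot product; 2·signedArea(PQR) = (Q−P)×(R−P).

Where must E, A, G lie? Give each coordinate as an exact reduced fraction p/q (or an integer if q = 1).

A = (-904/277, 52/277)
E = (-175/277, -1082/277)
G = (-7, 13)

1. G_x = -7  [line 882/277·x + -1372/277·y + 24010/277 = 0 ∩ |GF|² = 522]
2. G_y = 13  [line 882/277·x + -1372/277·y + 24010/277 = 0 ∩ |GF|² = 522]
   → G = (-7, 13)
3. A_x = -904/277  [line 882/277·x + 567/277·y + 2772/277 = 0 ∩ |AC|² = 13225/277]
4. A_y = 52/277  [line 882/277·x + 567/277·y + 2772/277 = 0 ∩ |AC|² = 13225/277]
   → A = (-904/277, 52/277)
5. E_x = -175/277  [EB · DF = -17542/277 ∩ GE · DA = 1029/277]
6. E_y = -1082/277  [EB · DF = -17542/277 ∩ GE · DA = 1029/277]
   → E = (-175/277, -1082/277)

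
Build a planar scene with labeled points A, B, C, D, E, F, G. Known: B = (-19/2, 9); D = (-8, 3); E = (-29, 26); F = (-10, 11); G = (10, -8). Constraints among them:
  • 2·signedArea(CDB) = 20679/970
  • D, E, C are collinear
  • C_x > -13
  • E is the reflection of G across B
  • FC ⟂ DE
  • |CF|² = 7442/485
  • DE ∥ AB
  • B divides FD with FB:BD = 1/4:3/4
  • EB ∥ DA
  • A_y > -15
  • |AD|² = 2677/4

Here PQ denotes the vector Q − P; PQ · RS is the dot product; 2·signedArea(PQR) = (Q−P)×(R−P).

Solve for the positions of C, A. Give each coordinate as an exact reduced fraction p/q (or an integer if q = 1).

1. C_x = -6253/485  [D, E, C are collinear ∩ FC ⟂ DE]
2. C_y = 4054/485  [D, E, C are collinear ∩ FC ⟂ DE]
   → C = (-6253/485, 4054/485)
3. A_x = 23/2  [DE ∥ AB ∩ EB ∥ DA]
4. A_y = -14  [DE ∥ AB ∩ EB ∥ DA]
   → A = (23/2, -14)

A = (23/2, -14)
C = (-6253/485, 4054/485)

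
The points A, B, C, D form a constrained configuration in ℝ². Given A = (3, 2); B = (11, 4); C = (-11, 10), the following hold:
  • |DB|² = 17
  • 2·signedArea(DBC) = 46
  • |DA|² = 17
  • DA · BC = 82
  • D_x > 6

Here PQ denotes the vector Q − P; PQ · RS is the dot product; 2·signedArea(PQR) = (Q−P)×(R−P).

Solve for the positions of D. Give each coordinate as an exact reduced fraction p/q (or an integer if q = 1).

1. D_x = 7  [2·signedArea(DBC) = 46 ∩ DA · BC = 82]
2. D_y = 3  [2·signedArea(DBC) = 46 ∩ DA · BC = 82]
   → D = (7, 3)

D = (7, 3)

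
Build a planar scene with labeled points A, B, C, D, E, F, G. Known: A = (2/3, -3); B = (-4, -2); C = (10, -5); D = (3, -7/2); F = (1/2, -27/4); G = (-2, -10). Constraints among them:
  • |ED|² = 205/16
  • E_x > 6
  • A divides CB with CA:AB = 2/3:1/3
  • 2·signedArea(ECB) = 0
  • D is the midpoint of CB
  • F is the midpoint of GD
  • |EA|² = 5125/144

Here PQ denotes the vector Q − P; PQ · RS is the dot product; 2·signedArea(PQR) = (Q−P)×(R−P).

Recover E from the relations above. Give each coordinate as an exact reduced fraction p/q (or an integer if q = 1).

1. E_x = 13/2  [line -3·x + -14·y + -40 = 0 ∩ |EA|² = 5125/144]
2. E_y = -17/4  [line -3·x + -14·y + -40 = 0 ∩ |EA|² = 5125/144]
   → E = (13/2, -17/4)

E = (13/2, -17/4)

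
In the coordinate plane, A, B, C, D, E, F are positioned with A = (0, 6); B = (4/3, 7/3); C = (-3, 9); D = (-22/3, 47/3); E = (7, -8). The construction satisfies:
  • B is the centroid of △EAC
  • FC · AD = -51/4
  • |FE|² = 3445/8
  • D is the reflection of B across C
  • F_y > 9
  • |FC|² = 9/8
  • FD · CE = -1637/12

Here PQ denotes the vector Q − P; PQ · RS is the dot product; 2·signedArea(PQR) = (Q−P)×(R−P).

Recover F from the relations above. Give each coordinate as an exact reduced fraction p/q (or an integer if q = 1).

F = (-15/4, 39/4)

1. F_x = -15/4  [FC · AD = -51/4 ∩ FD · CE = -1637/12]
2. F_y = 39/4  [FC · AD = -51/4 ∩ FD · CE = -1637/12]
   → F = (-15/4, 39/4)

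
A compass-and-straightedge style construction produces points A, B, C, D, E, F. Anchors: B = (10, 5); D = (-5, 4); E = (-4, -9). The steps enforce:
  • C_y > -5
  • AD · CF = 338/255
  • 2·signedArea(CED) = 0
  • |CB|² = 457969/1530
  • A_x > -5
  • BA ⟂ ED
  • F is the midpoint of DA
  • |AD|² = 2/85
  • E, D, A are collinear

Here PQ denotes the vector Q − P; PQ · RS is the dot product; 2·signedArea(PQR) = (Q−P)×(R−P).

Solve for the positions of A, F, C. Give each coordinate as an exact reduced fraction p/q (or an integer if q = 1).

1. A_x = -424/85  [E, D, A are collinear ∩ BA ⟂ ED]
2. A_y = 327/85  [E, D, A are collinear ∩ BA ⟂ ED]
   → A = (-424/85, 327/85)
3. F_x = -849/170  [F is the midpoint of DA]
4. F_y = 667/170  [F is the midpoint of DA]
   → F = (-849/170, 667/170)
5. C_x = -2209/510  [2·signedArea(CED) = 0 ∩ AD · CF = 338/255]
6. C_y = -2393/510  [2·signedArea(CED) = 0 ∩ AD · CF = 338/255]
   → C = (-2209/510, -2393/510)

A = (-424/85, 327/85)
C = (-2209/510, -2393/510)
F = (-849/170, 667/170)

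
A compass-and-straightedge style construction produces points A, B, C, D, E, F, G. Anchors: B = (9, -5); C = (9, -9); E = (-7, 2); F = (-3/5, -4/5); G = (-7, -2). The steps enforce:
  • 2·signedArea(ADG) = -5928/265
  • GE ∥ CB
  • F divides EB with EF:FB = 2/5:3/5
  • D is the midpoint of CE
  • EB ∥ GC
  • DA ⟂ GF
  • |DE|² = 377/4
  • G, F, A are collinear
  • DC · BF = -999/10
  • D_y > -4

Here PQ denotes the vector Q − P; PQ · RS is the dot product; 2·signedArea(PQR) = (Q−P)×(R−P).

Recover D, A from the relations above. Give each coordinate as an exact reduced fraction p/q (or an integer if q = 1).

1. D_x = 1  [D is the midpoint of CE]
2. D_y = -7/2  [D is the midpoint of CE]
   → D = (1, -7/2)
3. A_x = 121/265  [G, F, A are collinear ∩ DA ⟂ GF]
4. A_y = -319/530  [G, F, A are collinear ∩ DA ⟂ GF]
   → A = (121/265, -319/530)

A = (121/265, -319/530)
D = (1, -7/2)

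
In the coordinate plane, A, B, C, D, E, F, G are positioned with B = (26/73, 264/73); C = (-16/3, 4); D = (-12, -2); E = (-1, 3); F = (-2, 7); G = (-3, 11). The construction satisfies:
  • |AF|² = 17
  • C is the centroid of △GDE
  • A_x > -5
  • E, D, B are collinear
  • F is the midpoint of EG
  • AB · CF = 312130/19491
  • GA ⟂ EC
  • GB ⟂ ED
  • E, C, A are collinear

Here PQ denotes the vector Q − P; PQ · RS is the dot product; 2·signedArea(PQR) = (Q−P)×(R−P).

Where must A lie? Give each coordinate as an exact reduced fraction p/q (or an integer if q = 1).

1. A_x = -414/89  [E, C, A are collinear ∩ GA ⟂ EC]
2. A_y = 342/89  [E, C, A are collinear ∩ GA ⟂ EC]
   → A = (-414/89, 342/89)

A = (-414/89, 342/89)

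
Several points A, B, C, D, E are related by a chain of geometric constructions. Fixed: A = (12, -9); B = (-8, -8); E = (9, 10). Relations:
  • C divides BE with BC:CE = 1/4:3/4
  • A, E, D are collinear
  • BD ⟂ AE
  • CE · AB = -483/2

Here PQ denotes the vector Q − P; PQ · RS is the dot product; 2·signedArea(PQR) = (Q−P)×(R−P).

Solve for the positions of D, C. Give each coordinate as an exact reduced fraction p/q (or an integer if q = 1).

1. D_x = 4203/370  [A, E, D are collinear ∩ BD ⟂ AE]
2. D_y = -1829/370  [A, E, D are collinear ∩ BD ⟂ AE]
   → D = (4203/370, -1829/370)
3. C_x = -15/4  [C divides BE with BC:CE = 1/4:3/4]
4. C_y = -7/2  [C divides BE with BC:CE = 1/4:3/4]
   → C = (-15/4, -7/2)

C = (-15/4, -7/2)
D = (4203/370, -1829/370)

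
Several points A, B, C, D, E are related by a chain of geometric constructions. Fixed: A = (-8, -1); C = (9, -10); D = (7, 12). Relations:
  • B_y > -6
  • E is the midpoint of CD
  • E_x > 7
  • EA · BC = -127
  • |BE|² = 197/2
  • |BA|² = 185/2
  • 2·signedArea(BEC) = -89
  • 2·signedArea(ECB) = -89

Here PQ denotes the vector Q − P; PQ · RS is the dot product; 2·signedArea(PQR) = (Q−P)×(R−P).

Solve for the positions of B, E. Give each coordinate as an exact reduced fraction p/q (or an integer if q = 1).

B = (1/2, -11/2)
E = (8, 1)

1. E_x = 8  [E is the midpoint of CD]
2. E_y = 1  [E is the midpoint of CD]
   → E = (8, 1)
3. B_x = 1/2  [2·signedArea(BEC) = -89 ∩ EA · BC = -127]
4. B_y = -11/2  [2·signedArea(BEC) = -89 ∩ EA · BC = -127]
   → B = (1/2, -11/2)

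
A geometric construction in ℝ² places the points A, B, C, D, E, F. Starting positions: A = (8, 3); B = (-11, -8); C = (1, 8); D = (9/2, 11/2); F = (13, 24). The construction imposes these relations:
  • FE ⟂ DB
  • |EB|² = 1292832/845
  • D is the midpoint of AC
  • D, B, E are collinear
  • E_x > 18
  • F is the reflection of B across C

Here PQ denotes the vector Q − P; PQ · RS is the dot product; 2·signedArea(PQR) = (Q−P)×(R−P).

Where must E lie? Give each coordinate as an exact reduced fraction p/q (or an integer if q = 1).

E = (15629/845, 14948/845)

1. E_x = 15629/845  [D, B, E are collinear ∩ FE ⟂ DB]
2. E_y = 14948/845  [D, B, E are collinear ∩ FE ⟂ DB]
   → E = (15629/845, 14948/845)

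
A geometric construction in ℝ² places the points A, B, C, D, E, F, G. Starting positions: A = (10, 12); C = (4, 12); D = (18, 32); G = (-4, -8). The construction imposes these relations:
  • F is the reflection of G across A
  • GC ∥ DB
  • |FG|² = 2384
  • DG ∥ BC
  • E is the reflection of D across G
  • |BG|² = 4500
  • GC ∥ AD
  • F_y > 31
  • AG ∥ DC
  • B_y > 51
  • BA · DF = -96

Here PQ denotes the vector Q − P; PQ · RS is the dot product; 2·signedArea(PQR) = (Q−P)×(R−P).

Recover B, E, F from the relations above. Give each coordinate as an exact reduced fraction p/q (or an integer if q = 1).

B = (26, 52)
E = (-26, -48)
F = (24, 32)

1. B_x = 26  [DG ∥ BC ∩ GC ∥ DB]
2. B_y = 52  [DG ∥ BC ∩ GC ∥ DB]
   → B = (26, 52)
3. E_x = -26  [E is the reflection of D across G]
4. E_y = -48  [E is the reflection of D across G]
   → E = (-26, -48)
5. F_x = 24  [F is the reflection of G across A]
6. F_y = 32  [F is the reflection of G across A]
   → F = (24, 32)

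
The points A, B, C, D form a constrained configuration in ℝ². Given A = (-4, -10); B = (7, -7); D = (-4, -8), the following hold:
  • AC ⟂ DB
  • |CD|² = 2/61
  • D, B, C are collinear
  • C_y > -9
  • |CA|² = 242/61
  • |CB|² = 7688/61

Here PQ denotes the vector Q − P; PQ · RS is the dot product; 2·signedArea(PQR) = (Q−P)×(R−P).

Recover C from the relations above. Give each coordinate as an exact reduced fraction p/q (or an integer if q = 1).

C = (-255/61, -489/61)

1. C_x = -255/61  [D, B, C are collinear ∩ AC ⟂ DB]
2. C_y = -489/61  [D, B, C are collinear ∩ AC ⟂ DB]
   → C = (-255/61, -489/61)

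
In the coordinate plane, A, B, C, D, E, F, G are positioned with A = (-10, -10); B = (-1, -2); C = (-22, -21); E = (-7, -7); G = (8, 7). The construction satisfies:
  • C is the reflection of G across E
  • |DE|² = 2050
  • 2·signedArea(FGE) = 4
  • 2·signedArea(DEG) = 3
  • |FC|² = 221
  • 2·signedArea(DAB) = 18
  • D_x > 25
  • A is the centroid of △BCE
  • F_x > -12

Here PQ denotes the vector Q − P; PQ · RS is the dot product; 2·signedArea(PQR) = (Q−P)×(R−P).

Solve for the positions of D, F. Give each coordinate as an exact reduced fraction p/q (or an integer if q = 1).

D = (26, 24)
F = (-11, -11)

1. D_x = 26  [2·signedArea(DEG) = 3 ∩ 2·signedArea(DAB) = 18]
2. D_y = 24  [2·signedArea(DEG) = 3 ∩ 2·signedArea(DAB) = 18]
   → D = (26, 24)
3. F_x = -11  [line 14·x + -15·y + -11 = 0 ∩ |FC|² = 221]
4. F_y = -11  [line 14·x + -15·y + -11 = 0 ∩ |FC|² = 221]
   → F = (-11, -11)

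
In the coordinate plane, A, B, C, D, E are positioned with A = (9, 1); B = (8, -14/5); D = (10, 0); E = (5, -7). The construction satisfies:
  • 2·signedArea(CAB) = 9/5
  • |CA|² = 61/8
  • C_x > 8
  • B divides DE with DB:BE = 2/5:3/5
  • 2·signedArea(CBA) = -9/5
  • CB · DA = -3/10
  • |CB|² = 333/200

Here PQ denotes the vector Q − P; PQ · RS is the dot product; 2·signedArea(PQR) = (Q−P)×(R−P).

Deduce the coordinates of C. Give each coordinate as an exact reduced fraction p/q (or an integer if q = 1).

1. C_x = 35/4  [2·signedArea(CAB) = 9/5 ∩ CB · DA = -3/10]
2. C_y = -7/4  [2·signedArea(CAB) = 9/5 ∩ CB · DA = -3/10]
   → C = (35/4, -7/4)

C = (35/4, -7/4)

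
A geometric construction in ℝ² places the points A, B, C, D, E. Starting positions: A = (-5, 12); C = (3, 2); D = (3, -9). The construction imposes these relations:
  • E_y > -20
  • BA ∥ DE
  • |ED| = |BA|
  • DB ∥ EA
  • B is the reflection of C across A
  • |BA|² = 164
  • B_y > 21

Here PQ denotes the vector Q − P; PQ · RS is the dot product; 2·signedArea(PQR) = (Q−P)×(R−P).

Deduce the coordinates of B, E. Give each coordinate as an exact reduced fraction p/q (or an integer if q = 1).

1. B_x = -13  [B is the reflection of C across A]
2. B_y = 22  [B is the reflection of C across A]
   → B = (-13, 22)
3. E_x = 11  [DB ∥ EA ∩ BA ∥ DE]
4. E_y = -19  [DB ∥ EA ∩ BA ∥ DE]
   → E = (11, -19)

B = (-13, 22)
E = (11, -19)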